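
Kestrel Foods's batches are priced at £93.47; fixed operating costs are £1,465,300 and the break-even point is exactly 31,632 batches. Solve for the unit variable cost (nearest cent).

At break-even, FC = Q × (P − VC), so P − VC = £1,465,300 ÷ 31,632 = £46.3233.
Hence VC = price − CM = £93.47 − £46.3233 = £47.15.

£47.15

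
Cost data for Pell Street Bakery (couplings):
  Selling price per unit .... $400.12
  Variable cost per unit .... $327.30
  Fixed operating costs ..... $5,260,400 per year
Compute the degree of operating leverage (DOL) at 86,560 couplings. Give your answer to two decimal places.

6.04

At 86,560 units, contribution = 86,560 × $72.82 = $6,303,299.20.
Subtracting fixed costs: EBIT = $6,303,299.20 − $5,260,400 = $1,042,899.20.
Degree of operating leverage = $6,303,299.20 / $1,042,899.20 = 6.0440.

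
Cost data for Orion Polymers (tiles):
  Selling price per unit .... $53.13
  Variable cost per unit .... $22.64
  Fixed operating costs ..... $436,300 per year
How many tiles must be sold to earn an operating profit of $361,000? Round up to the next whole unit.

26,150 tiles

Unit CM = price − variable cost = $53.13 − $22.64 = $30.49.
Need Q such that Q × $30.49 − $436,300 = $361,000, i.e. Q = $797,300 / $30.49 = 26,149.56 → 26,150.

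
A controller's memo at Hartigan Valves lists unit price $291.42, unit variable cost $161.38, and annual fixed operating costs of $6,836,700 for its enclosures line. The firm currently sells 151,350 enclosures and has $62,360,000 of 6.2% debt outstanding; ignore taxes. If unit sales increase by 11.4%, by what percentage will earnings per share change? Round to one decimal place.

+25.0%

At 151,350 units, contribution = 151,350 × $130.04 = $19,681,554.00.
Operating income = contribution − fixed costs = $19,681,554.00 − $6,836,700 = $12,844,854.00.
After interest of $3,866,320.00, pre-tax earnings = $8,978,534.00.
Degree of combined leverage = contribution ÷ (EBIT − I) = $19,681,554.00 ÷ $8,978,534.00 = 2.1921.
%ΔEPS = DCL × %ΔSales = 2.1921 × +11.4% = +25.0%.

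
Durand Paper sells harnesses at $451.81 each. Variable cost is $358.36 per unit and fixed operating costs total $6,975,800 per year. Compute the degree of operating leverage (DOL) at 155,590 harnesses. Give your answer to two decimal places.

Contribution at this volume is 155,590 × $93.45 = $14,539,885.50.
Subtracting fixed costs: EBIT = $14,539,885.50 − $6,975,800 = $7,564,085.50.
Degree of operating leverage = $14,539,885.50 / $7,564,085.50 = 1.9222.

1.92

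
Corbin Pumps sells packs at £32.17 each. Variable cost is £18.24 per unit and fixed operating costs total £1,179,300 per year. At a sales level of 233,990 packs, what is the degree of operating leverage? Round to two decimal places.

1.57

Contribution at this volume is 233,990 × £13.93 = £3,259,480.70.
Subtracting fixed costs: EBIT = £3,259,480.70 − £1,179,300 = £2,080,180.70.
Degree of operating leverage = £3,259,480.70 / £2,080,180.70 = 1.5669.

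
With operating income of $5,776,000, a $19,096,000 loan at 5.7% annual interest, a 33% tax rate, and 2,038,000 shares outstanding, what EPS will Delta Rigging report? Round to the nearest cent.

Pre-tax income = $5,776,000 − $1,088,472.00 = $4,687,528.00.
Net income = $4,687,528.00 × (1 − 0.33) = $3,140,643.76.
Per share: $3,140,643.76 / 2,038,000 shares = $1.54.

$1.54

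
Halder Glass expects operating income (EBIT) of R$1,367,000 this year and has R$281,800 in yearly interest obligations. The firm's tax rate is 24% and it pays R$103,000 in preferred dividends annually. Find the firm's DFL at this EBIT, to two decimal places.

1.44

Interest = R$281,800.00.
Pre-tax preferred-dividend burden = R$103,000 ÷ (1 − 0.24) = R$135,526.32.
DFL = EBIT ÷ [EBIT − I − D_p/(1−t)] = R$1,367,000 ÷ [R$1,367,000 − R$281,800.00 − R$135,526.32] = R$1,367,000 ÷ R$949,673.68 = 1.4394.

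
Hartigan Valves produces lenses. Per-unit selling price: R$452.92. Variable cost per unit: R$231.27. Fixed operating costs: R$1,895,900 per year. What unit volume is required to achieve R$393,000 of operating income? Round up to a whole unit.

10,327 lenses

Contribution margin per unit = R$452.92 − R$231.27 = R$221.65.
Units = (FC + target) / CM = (R$1,895,900 + R$393,000) / R$221.65 = 10,326.64, so 10,327 lenses.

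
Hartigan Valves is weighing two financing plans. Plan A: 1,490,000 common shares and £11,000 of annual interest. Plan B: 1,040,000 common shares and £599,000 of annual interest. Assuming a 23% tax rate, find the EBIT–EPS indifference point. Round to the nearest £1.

At indifference, (EBIT − 11,000)(1 − t)/1,490,000 = (EBIT − 599,000)(1 − t)/1,040,000.
Cancelling (1 − t) and cross-multiplying: 1,040,000·(EBIT − 11,000) = 1,490,000·(EBIT − 599,000).
Solving, EBIT = (599,000·1,490,000 − 11,000·1,040,000) / (1,490,000 − 1,040,000) = 881,070,000,000 / 450,000 = 1,957,933.33.

£1,957,933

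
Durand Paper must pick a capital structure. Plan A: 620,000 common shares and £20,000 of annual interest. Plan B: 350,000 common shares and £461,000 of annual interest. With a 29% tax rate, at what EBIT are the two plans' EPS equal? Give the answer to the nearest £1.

At indifference, (EBIT − 20,000)(1 − t)/620,000 = (EBIT − 461,000)(1 − t)/350,000.
Cancelling (1 − t) and cross-multiplying: 350,000·(EBIT − 20,000) = 620,000·(EBIT − 461,000).
EBIT × (620,000 − 350,000) = 461,000 × 620,000 − 20,000 × 350,000 = 278,820,000,000, so EBIT = 278,820,000,000 ÷ 270,000 = 1,032,666.67.

£1,032,667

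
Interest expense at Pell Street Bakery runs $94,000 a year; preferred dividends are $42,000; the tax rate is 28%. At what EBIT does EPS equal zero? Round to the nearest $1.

Preferred dividends are paid after tax, so their pre-tax equivalent is $42,000 ÷ (1 − 0.28) = $58,333.33.
EPS = 0 when EBIT covers interest plus the pre-tax preferred burden: $94,000 + $58,333.33 = $152,333.33.

$152,333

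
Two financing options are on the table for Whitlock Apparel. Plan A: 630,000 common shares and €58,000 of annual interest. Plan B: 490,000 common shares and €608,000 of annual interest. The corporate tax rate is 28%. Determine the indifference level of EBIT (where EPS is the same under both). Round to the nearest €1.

Set EPS_A = EPS_B: (EBIT − €58,000)(1 − 0.28) ÷ 630,000 = (EBIT − €608,000)(1 − 0.28) ÷ 490,000.
The (1 − t) factor cancels: (EBIT − 58,000) × 490,000 = (EBIT − 608,000) × 630,000.
Solving, EBIT = (608,000·630,000 − 58,000·490,000) / (630,000 − 490,000) = 354,620,000,000 / 140,000 = 2,533,000.00.

€2,533,000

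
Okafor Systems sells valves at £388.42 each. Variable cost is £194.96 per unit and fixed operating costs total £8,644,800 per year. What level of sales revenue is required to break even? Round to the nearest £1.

£17,356,628

Contribution margin per unit = £388.42 − £194.96 = £193.46, a CM ratio of £193.46 ÷ £388.42 = 0.4981.
Break-even revenue = fixed costs × price ÷ CM = £8,644,800 × £388.42 ÷ £193.46 = £17,356,628.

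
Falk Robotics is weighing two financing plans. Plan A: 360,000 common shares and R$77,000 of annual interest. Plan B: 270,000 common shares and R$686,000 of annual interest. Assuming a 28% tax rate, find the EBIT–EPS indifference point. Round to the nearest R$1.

R$2,513,000

Set EPS_A = EPS_B: (EBIT − R$77,000)(1 − 0.28) ÷ 360,000 = (EBIT − R$686,000)(1 − 0.28) ÷ 270,000.
Cancelling (1 − t) and cross-multiplying: 270,000·(EBIT − 77,000) = 360,000·(EBIT − 686,000).
EBIT × (360,000 − 270,000) = 686,000 × 360,000 − 77,000 × 270,000 = 226,170,000,000, so EBIT = 226,170,000,000 ÷ 90,000 = 2,513,000.00.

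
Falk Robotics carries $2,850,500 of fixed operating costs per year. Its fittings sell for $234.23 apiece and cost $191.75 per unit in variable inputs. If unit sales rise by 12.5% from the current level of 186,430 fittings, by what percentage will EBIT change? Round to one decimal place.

+19.5%

At 186,430 units, contribution = 186,430 × $42.48 = $7,919,546.40.
Subtracting fixed costs: EBIT = $7,919,546.40 − $2,850,500 = $5,069,046.40.
DOL = contribution ÷ EBIT = $7,919,546.40 ÷ $5,069,046.40 = 1.5623.
Operating income changes by 1.5623 × +12.5% = +19.5%.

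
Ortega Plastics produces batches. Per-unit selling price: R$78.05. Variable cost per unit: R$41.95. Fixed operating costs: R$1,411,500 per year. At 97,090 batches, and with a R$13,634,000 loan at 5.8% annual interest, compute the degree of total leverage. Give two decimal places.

2.69

At 97,090 units, contribution = 97,090 × R$36.10 = R$3,504,949.00.
Operating income = contribution − fixed costs = R$3,504,949.00 − R$1,411,500 = R$2,093,449.00. Interest = R$790,772.00.
DOL = R$3,504,949.00 ÷ R$2,093,449.00 = 1.6742; DFL = R$2,093,449.00 ÷ R$1,302,677.00 = 1.6070.
DCL = DOL × DFL = 1.6742 × 1.6070 = 2.6904.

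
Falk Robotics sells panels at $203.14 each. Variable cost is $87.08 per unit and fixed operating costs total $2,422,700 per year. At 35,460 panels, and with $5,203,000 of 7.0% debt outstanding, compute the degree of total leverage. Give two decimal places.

Contribution at this volume is 35,460 × $116.06 = $4,115,487.60.
Subtracting fixed costs: EBIT = $4,115,487.60 − $2,422,700 = $1,692,787.60. Interest = $364,210.00.
DOL = $4,115,487.60 ÷ $1,692,787.60 = 2.4312; DFL = $1,692,787.60 ÷ $1,328,577.60 = 1.2741.
DCL = DOL × DFL = 2.4312 × 1.2741 = 3.0976.

3.10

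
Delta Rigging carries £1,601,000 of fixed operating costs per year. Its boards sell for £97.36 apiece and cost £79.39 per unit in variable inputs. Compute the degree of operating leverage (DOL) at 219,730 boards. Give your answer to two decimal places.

1.68

Total contribution margin = 219,730 × £17.97 = £3,948,548.10.
Operating income = contribution − fixed costs = £3,948,548.10 − £1,601,000 = £2,347,548.10.
DOL = contribution ÷ EBIT = £3,948,548.10 ÷ £2,347,548.10 = 1.6820.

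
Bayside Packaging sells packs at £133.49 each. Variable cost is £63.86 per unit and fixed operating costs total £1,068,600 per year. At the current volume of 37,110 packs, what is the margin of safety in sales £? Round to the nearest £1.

£2,905,165

Contribution margin per unit = £133.49 − £63.86 = £69.63. Break-even units = £1,068,600 ÷ £69.63 = 15,346.83; break-even revenue = 15,346.83 × £133.49 = £2,048,648.77.
Actual sales revenue = 37,110 × £133.49 = £4,953,813.90.
Margin of safety = £4,953,813.90 − £2,048,648.77 = £2,905,165.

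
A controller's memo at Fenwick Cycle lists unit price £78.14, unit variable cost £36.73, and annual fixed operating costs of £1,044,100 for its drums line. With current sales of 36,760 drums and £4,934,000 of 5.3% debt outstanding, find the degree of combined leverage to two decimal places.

At 36,760 units, contribution = 36,760 × £41.41 = £1,522,231.60.
Subtracting fixed costs: EBIT = £1,522,231.60 − £1,044,100 = £478,131.60. Interest = £261,502.00.
DOL = £1,522,231.60 ÷ £478,131.60 = 3.1837; DFL = £478,131.60 ÷ £216,629.60 = 2.2071.
DCL = DOL × DFL = 3.1837 × 2.2071 = 7.0267.

7.03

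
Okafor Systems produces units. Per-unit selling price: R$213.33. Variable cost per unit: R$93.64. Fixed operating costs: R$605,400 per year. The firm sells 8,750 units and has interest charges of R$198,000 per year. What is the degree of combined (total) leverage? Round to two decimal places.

Contribution at this volume is 8,750 × R$119.69 = R$1,047,287.50.
Subtracting fixed costs: EBIT = R$1,047,287.50 − R$605,400 = R$441,887.50. Interest = R$198,000.00.
DOL = R$1,047,287.50 ÷ R$441,887.50 = 2.3700; DFL = R$441,887.50 ÷ R$243,887.50 = 1.8118.
Combined leverage = 2.3700 × 1.8118 = 4.2940.

4.29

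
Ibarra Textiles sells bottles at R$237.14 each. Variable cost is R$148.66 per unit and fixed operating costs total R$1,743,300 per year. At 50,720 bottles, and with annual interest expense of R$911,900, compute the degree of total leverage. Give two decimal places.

2.45

At 50,720 units, contribution = 50,720 × R$88.48 = R$4,487,705.60.
Subtracting fixed costs: EBIT = R$4,487,705.60 − R$1,743,300 = R$2,744,405.60. Interest = R$911,900.00.
DOL = R$4,487,705.60 ÷ R$2,744,405.60 = 1.6352; DFL = R$2,744,405.60 ÷ R$1,832,505.60 = 1.4976.
DCL = DOL × DFL = 1.6352 × 1.4976 = 2.4489.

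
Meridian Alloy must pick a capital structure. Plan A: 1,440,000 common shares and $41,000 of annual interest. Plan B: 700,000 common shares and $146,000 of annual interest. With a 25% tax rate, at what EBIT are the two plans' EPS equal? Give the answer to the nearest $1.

$245,324

Set EPS_A = EPS_B: (EBIT − $41,000)(1 − 0.25) ÷ 1,440,000 = (EBIT − $146,000)(1 − 0.25) ÷ 700,000.
Cancelling (1 − t) and cross-multiplying: 700,000·(EBIT − 41,000) = 1,440,000·(EBIT − 146,000).
EBIT × (1,440,000 − 700,000) = 146,000 × 1,440,000 − 41,000 × 700,000 = 181,540,000,000, so EBIT = 181,540,000,000 ÷ 740,000 = 245,324.32.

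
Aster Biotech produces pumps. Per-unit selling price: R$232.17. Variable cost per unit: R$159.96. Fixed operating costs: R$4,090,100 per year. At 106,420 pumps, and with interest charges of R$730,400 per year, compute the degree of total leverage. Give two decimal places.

2.68

Contribution at this volume is 106,420 × R$72.21 = R$7,684,588.20.
Operating income = contribution − fixed costs = R$7,684,588.20 − R$4,090,100 = R$3,594,488.20. Interest = R$730,400.00, so EBIT − I = R$2,864,088.20.
Degree of total leverage = total CM / (EBIT − interest) = R$7,684,588.20 / R$2,864,088.20 = 2.6831.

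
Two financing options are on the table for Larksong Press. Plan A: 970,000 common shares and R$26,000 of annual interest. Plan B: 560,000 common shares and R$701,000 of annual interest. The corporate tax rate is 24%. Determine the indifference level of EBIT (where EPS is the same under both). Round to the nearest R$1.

At indifference, (EBIT − 26,000)(1 − t)/970,000 = (EBIT − 701,000)(1 − t)/560,000.
Cancelling (1 − t) and cross-multiplying: 560,000·(EBIT − 26,000) = 970,000·(EBIT − 701,000).
EBIT × (970,000 − 560,000) = 701,000 × 970,000 − 26,000 × 560,000 = 665,410,000,000, so EBIT = 665,410,000,000 ÷ 410,000 = 1,622,951.22.

R$1,622,951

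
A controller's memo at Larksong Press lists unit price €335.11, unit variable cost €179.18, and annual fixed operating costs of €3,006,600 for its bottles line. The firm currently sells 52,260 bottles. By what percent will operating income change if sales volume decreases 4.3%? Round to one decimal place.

Contribution at this volume is 52,260 × €155.93 = €8,148,901.80.
EBIT = €8,148,901.80 − €3,006,600 = €5,142,301.80.
So DOL = total CM / EBIT = €8,148,901.80 / €5,142,301.80 = 1.5847.
So EBIT moves 1.5847 × (-4.3%) = -6.8%.

-6.8%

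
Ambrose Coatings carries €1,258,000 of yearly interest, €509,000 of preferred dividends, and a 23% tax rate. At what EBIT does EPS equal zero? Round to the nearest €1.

€1,919,039

Grossing the preferred dividend up to pre-tax terms: €509,000 / (1 − 0.23) = €661,038.96.
EPS = 0 when EBIT covers interest plus the pre-tax preferred burden: €1,258,000 + €661,038.96 = €1,919,038.96.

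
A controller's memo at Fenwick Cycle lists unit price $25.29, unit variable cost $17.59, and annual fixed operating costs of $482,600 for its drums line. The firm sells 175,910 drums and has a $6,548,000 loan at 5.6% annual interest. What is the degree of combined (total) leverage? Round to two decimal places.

2.68

At 175,910 units, contribution = 175,910 × $7.70 = $1,354,507.00.
Operating income = contribution − fixed costs = $1,354,507.00 − $482,600 = $871,907.00. Interest = $366,688.00.
DOL = $1,354,507.00 ÷ $871,907.00 = 1.5535; DFL = $871,907.00 ÷ $505,219.00 = 1.7258.
DCL = DOL × DFL = 1.5535 × 1.7258 = 2.6810.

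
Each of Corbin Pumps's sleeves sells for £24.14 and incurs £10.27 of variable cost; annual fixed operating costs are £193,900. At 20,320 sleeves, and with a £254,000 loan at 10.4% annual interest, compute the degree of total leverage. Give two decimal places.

4.58

Total contribution margin = 20,320 × £13.87 = £281,838.40.
Subtracting fixed costs: EBIT = £281,838.40 − £193,900 = £87,938.40. Interest = £26,416.00, so EBIT − I = £61,522.40.
Degree of total leverage = total CM / (EBIT − interest) = £281,838.40 / £61,522.40 = 4.5811.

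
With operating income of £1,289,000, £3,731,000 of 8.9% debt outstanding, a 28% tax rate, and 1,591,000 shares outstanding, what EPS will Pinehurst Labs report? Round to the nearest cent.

£0.43

Interest = £332,059.00, so EBT = £1,289,000 − £332,059.00 = £956,941.00.
After tax at 28%: net income = £956,941.00 × 0.72 = £688,997.52.
Per share: £688,997.52 / 1,591,000 shares = £0.43.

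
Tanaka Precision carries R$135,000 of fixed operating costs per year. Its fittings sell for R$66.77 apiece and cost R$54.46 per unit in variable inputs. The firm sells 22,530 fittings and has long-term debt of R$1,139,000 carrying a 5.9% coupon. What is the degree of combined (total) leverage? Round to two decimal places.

3.69

At 22,530 units, contribution = 22,530 × R$12.31 = R$277,344.30.
Operating income = contribution − fixed costs = R$277,344.30 − R$135,000 = R$142,344.30. Interest = R$67,201.00.
DOL = R$277,344.30 ÷ R$142,344.30 = 1.9484; DFL = R$142,344.30 ÷ R$75,143.30 = 1.8943.
DCL = DOL × DFL = 1.9484 × 1.8943 = 3.6909.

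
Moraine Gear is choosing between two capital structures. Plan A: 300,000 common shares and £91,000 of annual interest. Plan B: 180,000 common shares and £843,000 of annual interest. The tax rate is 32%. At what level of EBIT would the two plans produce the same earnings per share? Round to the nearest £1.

Set EPS_A = EPS_B: (EBIT − £91,000)(1 − 0.32) ÷ 300,000 = (EBIT − £843,000)(1 − 0.32) ÷ 180,000.
Cancelling (1 − t) and cross-multiplying: 180,000·(EBIT − 91,000) = 300,000·(EBIT − 843,000).
Solving, EBIT = (843,000·300,000 − 91,000·180,000) / (300,000 − 180,000) = 236,520,000,000 / 120,000 = 1,971,000.00.

£1,971,000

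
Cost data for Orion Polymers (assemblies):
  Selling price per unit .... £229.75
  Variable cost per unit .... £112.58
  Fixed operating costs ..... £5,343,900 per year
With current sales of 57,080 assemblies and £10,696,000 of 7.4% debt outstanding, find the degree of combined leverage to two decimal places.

Total contribution margin = 57,080 × £117.17 = £6,688,063.60.
EBIT = £6,688,063.60 − £5,343,900 = £1,344,163.60. Interest = £791,504.00, so EBIT − I = £552,659.60.
Degree of total leverage = total CM / (EBIT − interest) = £6,688,063.60 / £552,659.60 = 12.1016.

12.10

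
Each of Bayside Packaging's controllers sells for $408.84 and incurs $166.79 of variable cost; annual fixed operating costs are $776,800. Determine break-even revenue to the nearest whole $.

$1,312,072

CM per unit = $408.84 − $166.79 = $242.05; CM ratio = $242.05 / $408.84 = 0.5920.
Break-even sales = FC ÷ CM ratio = $776,800 × $408.84 / $242.05 = $1,312,072.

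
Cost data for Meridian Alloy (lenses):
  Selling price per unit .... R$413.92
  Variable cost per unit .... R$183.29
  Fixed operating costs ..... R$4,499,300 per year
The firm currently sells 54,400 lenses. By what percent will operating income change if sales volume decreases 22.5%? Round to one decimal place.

-35.1%

Contribution at this volume is 54,400 × R$230.63 = R$12,546,272.00.
EBIT = R$12,546,272.00 − R$4,499,300 = R$8,046,972.00.
DOL = contribution ÷ EBIT = R$12,546,272.00 ÷ R$8,046,972.00 = 1.5591.
Operating income changes by 1.5591 × -22.5% = -35.1%.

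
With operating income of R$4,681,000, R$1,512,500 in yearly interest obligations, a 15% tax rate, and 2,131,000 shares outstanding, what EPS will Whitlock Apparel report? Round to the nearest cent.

R$1.26

Pre-tax income = R$4,681,000 − R$1,512,500.00 = R$3,168,500.00.
Net income = R$3,168,500.00 × (1 − 0.15) = R$2,693,225.00.
Per share: R$2,693,225.00 / 2,131,000 shares = R$1.26.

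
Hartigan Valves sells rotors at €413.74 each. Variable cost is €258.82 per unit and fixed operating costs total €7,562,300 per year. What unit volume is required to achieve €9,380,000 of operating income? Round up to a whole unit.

Each unit contributes €413.74 − €258.82 = €154.92.
Need Q such that Q × €154.92 − €7,562,300 = €9,380,000, i.e. Q = €16,942,300 / €154.92 = 109,361.61 → 109,362.

109,362 rotors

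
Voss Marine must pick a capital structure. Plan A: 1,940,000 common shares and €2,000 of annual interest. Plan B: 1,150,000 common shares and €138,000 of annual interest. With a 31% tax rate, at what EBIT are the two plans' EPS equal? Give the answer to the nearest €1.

At indifference, (EBIT − 2,000)(1 − t)/1,940,000 = (EBIT − 138,000)(1 − t)/1,150,000.
Cancelling (1 − t) and cross-multiplying: 1,150,000·(EBIT − 2,000) = 1,940,000·(EBIT − 138,000).
Solving, EBIT = (138,000·1,940,000 − 2,000·1,150,000) / (1,940,000 − 1,150,000) = 265,420,000,000 / 790,000 = 335,974.68.

€335,975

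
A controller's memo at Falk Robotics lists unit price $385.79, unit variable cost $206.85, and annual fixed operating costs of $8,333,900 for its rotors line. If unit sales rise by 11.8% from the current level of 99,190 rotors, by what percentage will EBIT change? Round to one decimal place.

+22.2%

At 99,190 units, contribution = 99,190 × $178.94 = $17,749,058.60.
Operating income = contribution − fixed costs = $17,749,058.60 − $8,333,900 = $9,415,158.60.
So DOL = total CM / EBIT = $17,749,058.60 / $9,415,158.60 = 1.8852.
So EBIT moves 1.8852 × (+11.8%) = +22.2%.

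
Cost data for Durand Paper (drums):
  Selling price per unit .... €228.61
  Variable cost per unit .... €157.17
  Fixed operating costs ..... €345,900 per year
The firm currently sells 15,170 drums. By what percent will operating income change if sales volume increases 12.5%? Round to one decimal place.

At 15,170 units, contribution = 15,170 × €71.44 = €1,083,744.80.
EBIT = €1,083,744.80 − €345,900 = €737,844.80.
Degree of operating leverage = €1,083,744.80 / €737,844.80 = 1.4688.
So EBIT moves 1.4688 × (+12.5%) = +18.4%.

+18.4%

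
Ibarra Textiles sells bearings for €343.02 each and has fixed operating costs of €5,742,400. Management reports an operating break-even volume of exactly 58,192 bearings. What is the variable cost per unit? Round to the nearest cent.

€244.34

Contribution per unit must be FC / Q = €5,742,400 / 58,192 = €98.6802.
Variable cost per unit = €343.02 − €98.6802 = €244.34.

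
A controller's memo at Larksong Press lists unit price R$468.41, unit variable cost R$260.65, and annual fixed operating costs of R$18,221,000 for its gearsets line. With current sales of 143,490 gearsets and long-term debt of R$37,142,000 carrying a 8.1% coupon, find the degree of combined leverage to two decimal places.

3.47

Contribution at this volume is 143,490 × R$207.76 = R$29,811,482.40.
Subtracting fixed costs: EBIT = R$29,811,482.40 − R$18,221,000 = R$11,590,482.40. Interest = R$3,008,502.00, so EBIT − I = R$8,581,980.40.
Degree of total leverage = total CM / (EBIT − interest) = R$29,811,482.40 / R$8,581,980.40 = 3.4737.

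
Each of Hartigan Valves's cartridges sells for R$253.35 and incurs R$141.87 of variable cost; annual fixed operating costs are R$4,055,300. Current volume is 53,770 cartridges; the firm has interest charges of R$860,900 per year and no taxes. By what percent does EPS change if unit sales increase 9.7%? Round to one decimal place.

Total contribution margin = 53,770 × R$111.48 = R$5,994,279.60.
EBIT = R$5,994,279.60 − R$4,055,300 = R$1,938,979.60.
After interest of R$860,900.00, pre-tax earnings = R$1,078,079.60.
DCL = total CM / (EBIT − I) = R$5,994,279.60 / R$1,078,079.60 = 5.5601.
%ΔEPS = DCL × %ΔSales = 5.5601 × +9.7% = +53.9%.

+53.9%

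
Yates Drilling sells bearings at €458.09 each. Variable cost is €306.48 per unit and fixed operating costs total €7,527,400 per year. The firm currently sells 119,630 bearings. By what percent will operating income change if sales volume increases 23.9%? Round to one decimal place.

+40.9%

Contribution at this volume is 119,630 × €151.61 = €18,137,104.30.
Operating income = contribution − fixed costs = €18,137,104.30 − €7,527,400 = €10,609,704.30.
DOL = contribution ÷ EBIT = €18,137,104.30 ÷ €10,609,704.30 = 1.7095.
So EBIT moves 1.7095 × (+23.9%) = +40.9%.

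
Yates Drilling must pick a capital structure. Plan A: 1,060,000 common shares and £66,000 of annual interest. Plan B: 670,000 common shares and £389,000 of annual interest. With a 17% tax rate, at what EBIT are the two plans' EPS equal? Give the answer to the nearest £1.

At indifference, (EBIT − 66,000)(1 − t)/1,060,000 = (EBIT − 389,000)(1 − t)/670,000.
Cancelling (1 − t) and cross-multiplying: 670,000·(EBIT − 66,000) = 1,060,000·(EBIT − 389,000).
Solving, EBIT = (389,000·1,060,000 − 66,000·670,000) / (1,060,000 − 670,000) = 368,120,000,000 / 390,000 = 943,897.44.

£943,897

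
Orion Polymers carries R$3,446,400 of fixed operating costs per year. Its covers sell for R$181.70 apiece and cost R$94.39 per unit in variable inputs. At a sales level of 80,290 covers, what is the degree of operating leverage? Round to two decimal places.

1.97

At 80,290 units, contribution = 80,290 × R$87.31 = R$7,010,119.90.
EBIT = R$7,010,119.90 − R$3,446,400 = R$3,563,719.90.
DOL = contribution ÷ EBIT = R$7,010,119.90 ÷ R$3,563,719.90 = 1.9671.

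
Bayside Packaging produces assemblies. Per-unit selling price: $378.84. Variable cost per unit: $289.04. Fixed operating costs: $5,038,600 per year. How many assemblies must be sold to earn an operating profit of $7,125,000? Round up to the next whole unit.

Unit CM = price − variable cost = $378.84 − $289.04 = $89.80.
Units = (FC + target) / CM = ($5,038,600 + $7,125,000) / $89.80 = 135,452.12, so 135,453 assemblies.

135,453 assemblies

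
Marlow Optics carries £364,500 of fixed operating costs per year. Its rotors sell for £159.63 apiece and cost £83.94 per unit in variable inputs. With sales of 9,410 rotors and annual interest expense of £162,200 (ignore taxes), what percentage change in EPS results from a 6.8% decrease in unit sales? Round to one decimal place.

-26.1%

At 9,410 units, contribution = 9,410 × £75.69 = £712,242.90.
Operating income = contribution − fixed costs = £712,242.90 − £364,500 = £347,742.90.
Interest = £162,200.00, so EBIT − I = £185,542.90.
DCL = total CM / (EBIT − I) = £712,242.90 / £185,542.90 = 3.8387.
EPS therefore changes by 3.8387 × (-6.8%) = -26.1%.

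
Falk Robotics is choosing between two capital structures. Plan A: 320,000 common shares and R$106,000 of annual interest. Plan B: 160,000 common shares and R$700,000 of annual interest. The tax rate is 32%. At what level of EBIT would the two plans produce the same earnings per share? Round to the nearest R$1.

R$1,294,000

At indifference, (EBIT − 106,000)(1 − t)/320,000 = (EBIT − 700,000)(1 − t)/160,000.
Cancelling (1 − t) and cross-multiplying: 160,000·(EBIT − 106,000) = 320,000·(EBIT − 700,000).
Solving, EBIT = (700,000·320,000 − 106,000·160,000) / (320,000 − 160,000) = 207,040,000,000 / 160,000 = 1,294,000.00.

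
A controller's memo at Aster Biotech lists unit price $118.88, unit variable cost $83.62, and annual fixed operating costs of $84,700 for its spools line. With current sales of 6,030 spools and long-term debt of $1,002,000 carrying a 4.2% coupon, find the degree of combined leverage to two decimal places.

At 6,030 units, contribution = 6,030 × $35.26 = $212,617.80.
Subtracting fixed costs: EBIT = $212,617.80 − $84,700 = $127,917.80. Interest = $42,084.00.
DOL = $212,617.80 ÷ $127,917.80 = 1.6621; DFL = $127,917.80 ÷ $85,833.80 = 1.4903.
DCL = DOL × DFL = 1.6621 × 1.4903 = 2.4770.

2.48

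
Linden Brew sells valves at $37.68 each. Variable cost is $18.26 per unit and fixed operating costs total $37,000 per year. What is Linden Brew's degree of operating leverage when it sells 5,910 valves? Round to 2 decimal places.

Total contribution margin = 5,910 × $19.42 = $114,772.20.
Operating income = contribution − fixed costs = $114,772.20 − $37,000 = $77,772.20.
DOL = contribution ÷ EBIT = $114,772.20 ÷ $77,772.20 = 1.4757.

1.48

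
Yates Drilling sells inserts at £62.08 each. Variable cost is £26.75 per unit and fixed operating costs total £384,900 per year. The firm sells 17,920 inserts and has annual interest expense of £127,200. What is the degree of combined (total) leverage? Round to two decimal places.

5.23

At 17,920 units, contribution = 17,920 × £35.33 = £633,113.60.
Subtracting fixed costs: EBIT = £633,113.60 − £384,900 = £248,213.60. Interest = £127,200.00, so EBIT − I = £121,013.60.
Degree of total leverage = total CM / (EBIT − interest) = £633,113.60 / £121,013.60 = 5.2318.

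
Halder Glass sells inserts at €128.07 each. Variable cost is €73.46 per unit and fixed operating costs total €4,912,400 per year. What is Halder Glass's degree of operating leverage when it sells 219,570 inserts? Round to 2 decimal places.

Contribution at this volume is 219,570 × €54.61 = €11,990,717.70.
EBIT = €11,990,717.70 − €4,912,400 = €7,078,317.70.
DOL = contribution ÷ EBIT = €11,990,717.70 ÷ €7,078,317.70 = 1.6940.

1.69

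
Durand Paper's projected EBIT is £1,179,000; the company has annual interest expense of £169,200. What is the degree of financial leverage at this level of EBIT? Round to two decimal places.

Interest = £169,200.00.
Degree of financial leverage = EBIT / (EBIT − interest) = £1,179,000 / £1,009,800.00 = 1.1676.

1.17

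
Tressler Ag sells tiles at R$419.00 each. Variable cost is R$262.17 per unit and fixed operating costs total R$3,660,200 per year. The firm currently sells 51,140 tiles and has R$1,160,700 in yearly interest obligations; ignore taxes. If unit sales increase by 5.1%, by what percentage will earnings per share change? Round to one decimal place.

+12.8%

At 51,140 units, contribution = 51,140 × R$156.83 = R$8,020,286.20.
Subtracting fixed costs: EBIT = R$8,020,286.20 − R$3,660,200 = R$4,360,086.20.
Interest = R$1,160,700.00, so EBIT − I = R$3,199,386.20.
Degree of combined leverage = contribution ÷ (EBIT − I) = R$8,020,286.20 ÷ R$3,199,386.20 = 2.5068.
%ΔEPS = DCL × %ΔSales = 2.5068 × +5.1% = +12.8%.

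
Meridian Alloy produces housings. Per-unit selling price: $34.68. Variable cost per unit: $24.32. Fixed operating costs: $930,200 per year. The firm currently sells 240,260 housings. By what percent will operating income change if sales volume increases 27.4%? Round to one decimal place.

Total contribution margin = 240,260 × $10.36 = $2,489,093.60.
Operating income = contribution − fixed costs = $2,489,093.60 − $930,200 = $1,558,893.60.
DOL = contribution ÷ EBIT = $2,489,093.60 ÷ $1,558,893.60 = 1.5967.
So EBIT moves 1.5967 × (+27.4%) = +43.7%.

+43.7%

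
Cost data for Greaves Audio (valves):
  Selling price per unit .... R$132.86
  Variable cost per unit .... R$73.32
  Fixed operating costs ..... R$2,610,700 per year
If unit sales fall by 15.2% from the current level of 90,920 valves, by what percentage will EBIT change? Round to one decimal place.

-29.4%

At 90,920 units, contribution = 90,920 × R$59.54 = R$5,413,376.80.
Subtracting fixed costs: EBIT = R$5,413,376.80 − R$2,610,700 = R$2,802,676.80.
Degree of operating leverage = R$5,413,376.80 / R$2,802,676.80 = 1.9315.
%ΔEBIT = DOL × %ΔSales = 1.9315 × -15.2% = -29.4%.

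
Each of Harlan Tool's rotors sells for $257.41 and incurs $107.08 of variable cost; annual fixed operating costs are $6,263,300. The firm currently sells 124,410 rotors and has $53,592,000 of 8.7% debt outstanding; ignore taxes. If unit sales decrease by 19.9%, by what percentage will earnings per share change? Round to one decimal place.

-47.9%

Contribution at this volume is 124,410 × $150.33 = $18,702,555.30.
Subtracting fixed costs: EBIT = $18,702,555.30 − $6,263,300 = $12,439,255.30.
Interest = $4,662,504.00, so EBIT − I = $7,776,751.30.
DCL = total CM / (EBIT − I) = $18,702,555.30 / $7,776,751.30 = 2.4049.
%ΔEPS = DCL × %ΔSales = 2.4049 × -19.9% = -47.9%.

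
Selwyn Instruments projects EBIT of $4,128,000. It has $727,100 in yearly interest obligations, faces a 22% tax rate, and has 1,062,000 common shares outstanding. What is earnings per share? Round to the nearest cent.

Interest = $727,100.00, so EBT = $4,128,000 − $727,100.00 = $3,400,900.00.
Net income = $3,400,900.00 × (1 − 0.22) = $2,652,702.00.
Per share: $2,652,702.00 / 1,062,000 shares = $2.50.

$2.50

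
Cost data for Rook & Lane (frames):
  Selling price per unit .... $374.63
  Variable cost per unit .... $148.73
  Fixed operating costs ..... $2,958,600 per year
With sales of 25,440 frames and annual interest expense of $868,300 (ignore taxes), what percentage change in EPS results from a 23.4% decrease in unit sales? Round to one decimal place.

-70.0%

Total contribution margin = 25,440 × $225.90 = $5,746,896.00.
Subtracting fixed costs: EBIT = $5,746,896.00 − $2,958,600 = $2,788,296.00.
Interest = $868,300.00, so EBIT − I = $1,919,996.00.
Degree of combined leverage = contribution ÷ (EBIT − I) = $5,746,896.00 ÷ $1,919,996.00 = 2.9932.
EPS therefore changes by 2.9932 × (-23.4%) = -70.0%.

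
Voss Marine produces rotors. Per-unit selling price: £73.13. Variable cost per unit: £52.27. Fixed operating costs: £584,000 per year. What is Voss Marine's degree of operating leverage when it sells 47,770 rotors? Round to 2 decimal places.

2.42

Total contribution margin = 47,770 × £20.86 = £996,482.20.
Subtracting fixed costs: EBIT = £996,482.20 − £584,000 = £412,482.20.
Degree of operating leverage = £996,482.20 / £412,482.20 = 2.4158.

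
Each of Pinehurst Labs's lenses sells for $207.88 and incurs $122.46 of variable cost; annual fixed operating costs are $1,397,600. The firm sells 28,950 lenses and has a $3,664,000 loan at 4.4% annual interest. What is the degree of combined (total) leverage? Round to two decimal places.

At 28,950 units, contribution = 28,950 × $85.42 = $2,472,909.00.
Operating income = contribution − fixed costs = $2,472,909.00 − $1,397,600 = $1,075,309.00. Interest = $161,216.00, so EBIT − I = $914,093.00.
Degree of total leverage = total CM / (EBIT − interest) = $2,472,909.00 / $914,093.00 = 2.7053.

2.71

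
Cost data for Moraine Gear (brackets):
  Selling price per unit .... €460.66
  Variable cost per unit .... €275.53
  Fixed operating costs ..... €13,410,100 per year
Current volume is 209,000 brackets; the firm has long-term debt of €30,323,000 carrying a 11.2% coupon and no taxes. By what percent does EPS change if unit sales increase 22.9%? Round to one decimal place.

At 209,000 units, contribution = 209,000 × €185.13 = €38,692,170.00.
EBIT = €38,692,170.00 − €13,410,100 = €25,282,070.00.
After interest of €3,396,176.00, pre-tax earnings = €21,885,894.00.
Degree of combined leverage = contribution ÷ (EBIT − I) = €38,692,170.00 ÷ €21,885,894.00 = 1.7679.
EPS therefore changes by 1.7679 × (+22.9%) = +40.5%.

+40.5%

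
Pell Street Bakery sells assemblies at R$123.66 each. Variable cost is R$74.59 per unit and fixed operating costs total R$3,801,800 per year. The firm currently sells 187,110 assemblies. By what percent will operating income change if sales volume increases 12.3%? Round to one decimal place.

+21.0%

Contribution at this volume is 187,110 × R$49.07 = R$9,181,487.70.
Subtracting fixed costs: EBIT = R$9,181,487.70 − R$3,801,800 = R$5,379,687.70.
DOL = contribution ÷ EBIT = R$9,181,487.70 ÷ R$5,379,687.70 = 1.7067.
Operating income changes by 1.7067 × +12.3% = +21.0%.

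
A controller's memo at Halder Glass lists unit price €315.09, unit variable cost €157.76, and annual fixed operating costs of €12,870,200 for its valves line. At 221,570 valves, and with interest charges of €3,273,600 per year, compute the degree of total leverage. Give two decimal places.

1.86

Contribution at this volume is 221,570 × €157.33 = €34,859,608.10.
Operating income = contribution − fixed costs = €34,859,608.10 − €12,870,200 = €21,989,408.10. Interest = €3,273,600.00.
DOL = €34,859,608.10 ÷ €21,989,408.10 = 1.5853; DFL = €21,989,408.10 ÷ €18,715,808.10 = 1.1749.
DCL = DOL × DFL = 1.5853 × 1.1749 = 1.8626.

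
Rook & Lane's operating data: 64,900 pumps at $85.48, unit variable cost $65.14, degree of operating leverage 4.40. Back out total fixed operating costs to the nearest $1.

$1,020,051

Total contribution margin = 64,900 × $20.34 = $1,320,066.00.
Since DOL = CM ÷ EBIT, EBIT = $1,320,066.00 ÷ 4.40 = $300,015.00.
And FC = contribution − EBIT = $1,320,066.00 − $300,015.00 = $1,020,051.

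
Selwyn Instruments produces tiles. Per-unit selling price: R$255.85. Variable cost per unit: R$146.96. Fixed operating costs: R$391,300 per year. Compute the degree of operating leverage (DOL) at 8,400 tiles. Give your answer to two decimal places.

At 8,400 units, contribution = 8,400 × R$108.89 = R$914,676.00.
Subtracting fixed costs: EBIT = R$914,676.00 − R$391,300 = R$523,376.00.
So DOL = total CM / EBIT = R$914,676.00 / R$523,376.00 = 1.7476.

1.75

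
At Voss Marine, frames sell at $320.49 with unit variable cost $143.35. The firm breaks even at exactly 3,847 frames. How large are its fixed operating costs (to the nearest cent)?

Each unit contributes $320.49 − $143.35 = $177.14.
Since BE = FC / CM, FC = 3,847 × $177.14 = $681,457.58.

$681,457.58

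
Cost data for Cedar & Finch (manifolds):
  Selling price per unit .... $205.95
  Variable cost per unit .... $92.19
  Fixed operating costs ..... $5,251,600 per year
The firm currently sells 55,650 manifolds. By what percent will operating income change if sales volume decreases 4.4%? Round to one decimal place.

-25.8%

At 55,650 units, contribution = 55,650 × $113.76 = $6,330,744.00.
Operating income = contribution − fixed costs = $6,330,744.00 − $5,251,600 = $1,079,144.00.
DOL = contribution ÷ EBIT = $6,330,744.00 ÷ $1,079,144.00 = 5.8664.
So EBIT moves 5.8664 × (-4.4%) = -25.8%.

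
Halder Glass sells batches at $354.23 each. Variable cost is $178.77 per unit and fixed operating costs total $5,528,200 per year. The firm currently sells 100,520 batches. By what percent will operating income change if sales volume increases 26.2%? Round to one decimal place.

Contribution at this volume is 100,520 × $175.46 = $17,637,239.20.
Operating income = contribution − fixed costs = $17,637,239.20 − $5,528,200 = $12,109,039.20.
Degree of operating leverage = $17,637,239.20 / $12,109,039.20 = 1.4565.
So EBIT moves 1.4565 × (+26.2%) = +38.2%.

+38.2%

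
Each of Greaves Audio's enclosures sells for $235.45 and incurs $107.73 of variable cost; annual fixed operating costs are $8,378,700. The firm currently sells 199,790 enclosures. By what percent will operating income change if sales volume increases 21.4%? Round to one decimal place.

At 199,790 units, contribution = 199,790 × $127.72 = $25,517,178.80.
EBIT = $25,517,178.80 − $8,378,700 = $17,138,478.80.
DOL = contribution ÷ EBIT = $25,517,178.80 ÷ $17,138,478.80 = 1.4889.
%ΔEBIT = DOL × %ΔSales = 1.4889 × +21.4% = +31.9%.

+31.9%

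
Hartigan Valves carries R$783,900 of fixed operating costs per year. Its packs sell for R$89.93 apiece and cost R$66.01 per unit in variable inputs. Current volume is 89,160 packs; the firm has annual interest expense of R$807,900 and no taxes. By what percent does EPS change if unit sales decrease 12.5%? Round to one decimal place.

Total contribution margin = 89,160 × R$23.92 = R$2,132,707.20.
Operating income = contribution − fixed costs = R$2,132,707.20 − R$783,900 = R$1,348,807.20.
Interest = R$807,900.00, so EBIT − I = R$540,907.20.
Degree of combined leverage = contribution ÷ (EBIT − I) = R$2,132,707.20 ÷ R$540,907.20 = 3.9428.
EPS therefore changes by 3.9428 × (-12.5%) = -49.3%.

-49.3%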